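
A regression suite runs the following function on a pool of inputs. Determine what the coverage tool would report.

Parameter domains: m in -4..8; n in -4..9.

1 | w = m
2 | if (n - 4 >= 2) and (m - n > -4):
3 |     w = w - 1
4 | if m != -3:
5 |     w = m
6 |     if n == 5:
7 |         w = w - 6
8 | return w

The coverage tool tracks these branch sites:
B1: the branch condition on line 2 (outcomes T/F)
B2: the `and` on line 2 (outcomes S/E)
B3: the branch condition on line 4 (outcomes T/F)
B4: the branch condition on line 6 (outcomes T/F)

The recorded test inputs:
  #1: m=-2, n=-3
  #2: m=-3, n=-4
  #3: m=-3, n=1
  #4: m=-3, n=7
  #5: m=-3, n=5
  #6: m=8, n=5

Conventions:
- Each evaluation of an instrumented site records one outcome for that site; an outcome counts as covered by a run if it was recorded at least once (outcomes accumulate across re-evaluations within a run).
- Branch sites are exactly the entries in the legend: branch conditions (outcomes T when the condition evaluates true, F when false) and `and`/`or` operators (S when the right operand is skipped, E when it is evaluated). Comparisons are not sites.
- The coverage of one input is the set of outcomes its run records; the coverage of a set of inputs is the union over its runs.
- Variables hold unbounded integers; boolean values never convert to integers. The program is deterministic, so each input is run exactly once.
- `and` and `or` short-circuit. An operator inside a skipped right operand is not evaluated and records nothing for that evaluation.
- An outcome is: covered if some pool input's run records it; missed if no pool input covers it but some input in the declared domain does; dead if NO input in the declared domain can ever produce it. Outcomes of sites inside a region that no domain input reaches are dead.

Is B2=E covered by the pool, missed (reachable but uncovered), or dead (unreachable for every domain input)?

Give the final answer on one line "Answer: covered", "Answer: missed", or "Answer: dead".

B2=E is recorded by pool input(s) 4 -> covered

Answer: covered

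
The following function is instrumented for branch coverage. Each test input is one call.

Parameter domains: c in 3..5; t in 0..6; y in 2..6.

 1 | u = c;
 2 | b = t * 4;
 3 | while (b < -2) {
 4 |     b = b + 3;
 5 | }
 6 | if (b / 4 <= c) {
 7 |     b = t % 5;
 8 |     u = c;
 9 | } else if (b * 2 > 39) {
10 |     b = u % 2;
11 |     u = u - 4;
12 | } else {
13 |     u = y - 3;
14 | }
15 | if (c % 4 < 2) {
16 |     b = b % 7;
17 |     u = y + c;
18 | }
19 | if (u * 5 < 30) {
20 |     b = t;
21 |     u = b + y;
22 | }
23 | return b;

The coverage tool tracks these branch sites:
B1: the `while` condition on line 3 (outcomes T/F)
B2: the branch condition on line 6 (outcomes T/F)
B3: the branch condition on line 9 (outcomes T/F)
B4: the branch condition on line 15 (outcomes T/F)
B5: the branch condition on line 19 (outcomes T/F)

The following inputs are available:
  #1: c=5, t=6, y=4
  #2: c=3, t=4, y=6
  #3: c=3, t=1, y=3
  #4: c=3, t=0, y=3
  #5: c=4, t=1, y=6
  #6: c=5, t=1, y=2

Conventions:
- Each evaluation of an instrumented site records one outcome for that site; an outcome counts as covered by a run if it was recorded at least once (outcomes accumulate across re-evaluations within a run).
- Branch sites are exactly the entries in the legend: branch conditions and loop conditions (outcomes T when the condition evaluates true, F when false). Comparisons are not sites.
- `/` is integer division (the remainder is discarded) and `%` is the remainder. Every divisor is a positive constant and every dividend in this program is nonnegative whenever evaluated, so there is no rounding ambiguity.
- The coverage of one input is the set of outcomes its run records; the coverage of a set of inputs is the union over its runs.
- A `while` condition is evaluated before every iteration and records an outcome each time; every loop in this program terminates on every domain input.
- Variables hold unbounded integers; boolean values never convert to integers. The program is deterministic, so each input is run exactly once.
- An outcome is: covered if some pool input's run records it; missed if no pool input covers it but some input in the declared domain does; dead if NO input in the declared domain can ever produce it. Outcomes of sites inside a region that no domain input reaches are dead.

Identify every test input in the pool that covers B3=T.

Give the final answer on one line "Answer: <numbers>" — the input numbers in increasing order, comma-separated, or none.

input #1 (c=5, t=6, y=4): hits B3=T
input #2 (c=3, t=4, y=6): never hits B3=T
input #3 (c=3, t=1, y=3): never hits B3=T
input #4 (c=3, t=0, y=3): never hits B3=T
input #5 (c=4, t=1, y=6): never hits B3=T
input #6 (c=5, t=1, y=2): never hits B3=T

Answer: 1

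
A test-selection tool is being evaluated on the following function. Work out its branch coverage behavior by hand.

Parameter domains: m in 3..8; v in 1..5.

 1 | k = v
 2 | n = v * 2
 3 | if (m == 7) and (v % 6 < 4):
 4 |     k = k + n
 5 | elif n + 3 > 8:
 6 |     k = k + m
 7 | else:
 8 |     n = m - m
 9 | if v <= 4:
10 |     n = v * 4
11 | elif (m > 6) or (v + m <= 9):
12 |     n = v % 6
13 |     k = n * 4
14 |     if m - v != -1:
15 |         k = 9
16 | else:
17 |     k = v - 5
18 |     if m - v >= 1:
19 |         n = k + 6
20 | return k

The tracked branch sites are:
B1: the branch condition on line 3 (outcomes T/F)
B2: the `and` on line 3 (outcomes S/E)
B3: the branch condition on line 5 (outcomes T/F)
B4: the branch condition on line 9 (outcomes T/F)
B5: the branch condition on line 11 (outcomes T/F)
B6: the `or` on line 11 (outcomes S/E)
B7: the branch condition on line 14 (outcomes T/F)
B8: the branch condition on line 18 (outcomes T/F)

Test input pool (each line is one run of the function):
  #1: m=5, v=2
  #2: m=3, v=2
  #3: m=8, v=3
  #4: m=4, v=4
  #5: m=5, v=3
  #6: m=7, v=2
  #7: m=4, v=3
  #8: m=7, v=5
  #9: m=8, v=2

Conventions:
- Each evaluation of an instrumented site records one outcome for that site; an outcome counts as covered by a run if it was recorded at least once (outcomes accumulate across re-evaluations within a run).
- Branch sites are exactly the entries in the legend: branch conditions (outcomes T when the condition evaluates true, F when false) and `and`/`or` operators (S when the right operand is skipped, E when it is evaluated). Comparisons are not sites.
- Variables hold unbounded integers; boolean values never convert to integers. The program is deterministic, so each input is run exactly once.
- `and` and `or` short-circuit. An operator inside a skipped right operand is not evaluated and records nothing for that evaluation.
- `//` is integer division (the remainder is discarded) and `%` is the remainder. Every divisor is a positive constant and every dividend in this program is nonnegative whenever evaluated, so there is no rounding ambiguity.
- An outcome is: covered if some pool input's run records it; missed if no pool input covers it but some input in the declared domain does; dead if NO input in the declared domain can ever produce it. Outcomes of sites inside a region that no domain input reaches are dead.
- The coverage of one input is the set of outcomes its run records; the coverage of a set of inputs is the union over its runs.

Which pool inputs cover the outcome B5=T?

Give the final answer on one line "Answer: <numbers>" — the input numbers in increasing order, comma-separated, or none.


input #1 (m=5, v=2): misses B5=T
input #2 (m=3, v=2): misses B5=T
input #3 (m=8, v=3): misses B5=T
input #4 (m=4, v=4): misses B5=T
input #5 (m=5, v=3): misses B5=T
input #6 (m=7, v=2): misses B5=T
input #7 (m=4, v=3): misses B5=T
input #8 (m=7, v=5): covers B5=T
input #9 (m=8, v=2): misses B5=T
Answer: 8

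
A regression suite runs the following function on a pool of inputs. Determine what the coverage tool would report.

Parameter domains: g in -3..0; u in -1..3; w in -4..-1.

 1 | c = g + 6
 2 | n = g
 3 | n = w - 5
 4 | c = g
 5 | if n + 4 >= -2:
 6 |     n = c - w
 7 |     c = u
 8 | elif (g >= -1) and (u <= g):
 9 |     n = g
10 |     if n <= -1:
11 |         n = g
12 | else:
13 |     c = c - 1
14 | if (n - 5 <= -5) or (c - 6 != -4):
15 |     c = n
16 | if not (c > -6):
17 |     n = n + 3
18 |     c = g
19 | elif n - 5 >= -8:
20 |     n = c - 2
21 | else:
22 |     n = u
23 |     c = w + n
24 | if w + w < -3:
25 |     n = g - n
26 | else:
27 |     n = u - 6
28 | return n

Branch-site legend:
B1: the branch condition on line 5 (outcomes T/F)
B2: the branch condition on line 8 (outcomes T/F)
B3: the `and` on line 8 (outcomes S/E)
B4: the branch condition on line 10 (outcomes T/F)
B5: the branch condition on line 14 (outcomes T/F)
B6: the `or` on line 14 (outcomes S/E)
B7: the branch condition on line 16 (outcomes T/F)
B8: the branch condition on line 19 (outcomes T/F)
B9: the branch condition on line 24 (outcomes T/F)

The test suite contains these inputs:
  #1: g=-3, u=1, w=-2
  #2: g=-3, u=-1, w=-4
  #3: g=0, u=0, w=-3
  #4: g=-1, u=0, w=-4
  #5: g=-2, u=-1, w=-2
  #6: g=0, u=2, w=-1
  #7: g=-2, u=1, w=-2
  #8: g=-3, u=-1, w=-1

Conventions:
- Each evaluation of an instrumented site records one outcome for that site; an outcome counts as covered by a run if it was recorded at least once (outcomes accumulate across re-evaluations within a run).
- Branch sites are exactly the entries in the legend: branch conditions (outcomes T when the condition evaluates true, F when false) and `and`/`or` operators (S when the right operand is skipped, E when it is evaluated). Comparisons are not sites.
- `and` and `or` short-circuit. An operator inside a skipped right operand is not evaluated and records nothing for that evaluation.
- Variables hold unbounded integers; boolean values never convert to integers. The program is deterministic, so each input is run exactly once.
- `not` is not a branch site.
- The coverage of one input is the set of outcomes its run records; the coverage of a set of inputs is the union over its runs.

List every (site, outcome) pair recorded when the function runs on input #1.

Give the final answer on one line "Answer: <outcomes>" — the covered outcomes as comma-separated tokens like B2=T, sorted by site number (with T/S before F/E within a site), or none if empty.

Simulating input #1 (g=-3, u=1, w=-2) step by step:
  B1->F, B3->S, B2->F, B6->S, B5->T, B7->T, B9->T
as a set, this run covers: B1=F, B2=F, B3=S, B5=T, B6=S, B7=T, B9=T

Answer: B1=F, B2=F, B3=S, B5=T, B6=S, B7=T, B9=T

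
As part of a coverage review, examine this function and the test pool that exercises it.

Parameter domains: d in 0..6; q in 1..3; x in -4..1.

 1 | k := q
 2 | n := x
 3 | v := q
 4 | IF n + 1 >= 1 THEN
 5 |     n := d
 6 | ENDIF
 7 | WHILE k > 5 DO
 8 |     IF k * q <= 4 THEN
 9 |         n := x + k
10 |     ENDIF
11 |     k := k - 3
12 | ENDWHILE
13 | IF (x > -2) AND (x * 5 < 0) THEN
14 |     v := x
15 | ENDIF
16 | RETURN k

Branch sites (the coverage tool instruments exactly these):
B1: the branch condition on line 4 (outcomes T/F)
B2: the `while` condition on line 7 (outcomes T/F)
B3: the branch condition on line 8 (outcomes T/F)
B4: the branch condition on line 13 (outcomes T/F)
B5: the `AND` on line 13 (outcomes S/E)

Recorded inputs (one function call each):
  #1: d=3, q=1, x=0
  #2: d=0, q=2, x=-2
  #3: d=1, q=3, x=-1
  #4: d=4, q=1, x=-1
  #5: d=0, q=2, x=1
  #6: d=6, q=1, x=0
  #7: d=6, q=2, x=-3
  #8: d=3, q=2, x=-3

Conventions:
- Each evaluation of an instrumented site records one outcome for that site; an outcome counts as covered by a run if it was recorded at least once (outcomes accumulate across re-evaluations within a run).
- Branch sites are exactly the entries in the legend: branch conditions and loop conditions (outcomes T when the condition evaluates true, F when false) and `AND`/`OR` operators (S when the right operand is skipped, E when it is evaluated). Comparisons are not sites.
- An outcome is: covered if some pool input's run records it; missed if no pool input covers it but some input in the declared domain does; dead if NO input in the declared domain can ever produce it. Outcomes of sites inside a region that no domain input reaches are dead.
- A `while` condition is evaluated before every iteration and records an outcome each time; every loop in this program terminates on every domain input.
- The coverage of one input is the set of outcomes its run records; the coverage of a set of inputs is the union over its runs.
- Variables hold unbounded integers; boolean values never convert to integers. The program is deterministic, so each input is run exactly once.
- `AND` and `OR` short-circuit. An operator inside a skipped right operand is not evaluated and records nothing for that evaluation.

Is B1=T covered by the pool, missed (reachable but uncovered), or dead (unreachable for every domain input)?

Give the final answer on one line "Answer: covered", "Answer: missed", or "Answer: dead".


B1=T is recorded by pool input(s) 1, 5, 6 -> covered
Answer: covered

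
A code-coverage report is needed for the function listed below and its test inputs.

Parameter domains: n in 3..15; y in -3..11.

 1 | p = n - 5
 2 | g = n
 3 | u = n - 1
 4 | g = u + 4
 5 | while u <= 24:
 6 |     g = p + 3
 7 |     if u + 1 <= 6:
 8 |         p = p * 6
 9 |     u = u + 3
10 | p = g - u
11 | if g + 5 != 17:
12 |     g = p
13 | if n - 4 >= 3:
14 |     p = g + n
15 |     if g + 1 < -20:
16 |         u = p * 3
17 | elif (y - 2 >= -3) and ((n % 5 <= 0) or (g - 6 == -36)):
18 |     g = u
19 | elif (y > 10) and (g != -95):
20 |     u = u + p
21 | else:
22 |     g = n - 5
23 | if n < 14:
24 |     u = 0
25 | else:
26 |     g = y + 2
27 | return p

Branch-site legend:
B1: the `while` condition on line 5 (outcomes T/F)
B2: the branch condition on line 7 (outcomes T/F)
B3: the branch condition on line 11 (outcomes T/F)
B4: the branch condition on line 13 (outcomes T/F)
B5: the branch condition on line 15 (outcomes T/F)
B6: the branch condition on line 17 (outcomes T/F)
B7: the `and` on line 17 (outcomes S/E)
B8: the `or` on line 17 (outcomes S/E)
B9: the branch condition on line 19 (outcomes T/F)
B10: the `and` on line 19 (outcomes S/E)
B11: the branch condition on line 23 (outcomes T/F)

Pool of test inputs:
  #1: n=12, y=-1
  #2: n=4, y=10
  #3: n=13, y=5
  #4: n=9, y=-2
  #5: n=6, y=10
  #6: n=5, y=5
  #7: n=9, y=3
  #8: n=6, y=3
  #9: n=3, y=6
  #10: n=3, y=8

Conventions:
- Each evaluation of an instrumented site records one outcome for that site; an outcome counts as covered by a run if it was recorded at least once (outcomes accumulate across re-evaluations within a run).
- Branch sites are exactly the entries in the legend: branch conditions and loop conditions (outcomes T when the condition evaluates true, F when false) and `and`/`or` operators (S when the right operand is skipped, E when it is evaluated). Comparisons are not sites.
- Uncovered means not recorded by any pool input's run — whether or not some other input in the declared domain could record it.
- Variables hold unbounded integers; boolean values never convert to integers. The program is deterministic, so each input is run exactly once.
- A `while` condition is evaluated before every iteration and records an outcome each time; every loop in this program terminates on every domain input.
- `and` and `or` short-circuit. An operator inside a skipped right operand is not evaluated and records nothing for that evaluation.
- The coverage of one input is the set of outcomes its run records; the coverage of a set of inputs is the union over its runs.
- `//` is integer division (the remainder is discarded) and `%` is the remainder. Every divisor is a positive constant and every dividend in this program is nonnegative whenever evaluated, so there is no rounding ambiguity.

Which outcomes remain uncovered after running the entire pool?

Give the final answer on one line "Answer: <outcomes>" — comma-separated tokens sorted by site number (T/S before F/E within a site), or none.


input #1 (n=12, y=-1): covers B1=T, B1=F, B2=F, B3=T, B4=T, B5=F, B11=T
input #2 (n=4, y=10): covers B1=T, B1=F, B2=T, B2=F, B3=T, B4=F, B6=T, B7=E, B8=E, B11=T
input #3 (n=13, y=5): covers B1=T, B1=F, B2=F, B3=T, B4=T, B5=F, B11=T
input #4 (n=9, y=-2): covers B1=T, B1=F, B2=F, B3=T, B4=T, B5=F, B11=T
input #5 (n=6, y=10): covers B1=T, B1=F, B2=T, B2=F, B3=T, B4=F, B6=F, B7=E, B8=E, B9=F, B10=S, B11=T
input #6 (n=5, y=5): covers B1=T, B1=F, B2=T, B2=F, B3=T, B4=F, B6=T, B7=E, B8=S, B11=T
input #7 (n=9, y=3): covers B1=T, B1=F, B2=F, B3=T, B4=T, B5=F, B11=T
input #8 (n=6, y=3): covers B1=T, B1=F, B2=T, B2=F, B3=T, B4=F, B6=F, B7=E, B8=E, B9=F, B10=S, B11=T
input #9 (n=3, y=6): covers B1=T, B1=F, B2=T, B2=F, B3=T, B4=F, B6=F, B7=E, B8=E, B9=F, B10=S, B11=T
input #10 (n=3, y=8): covers B1=T, B1=F, B2=T, B2=F, B3=T, B4=F, B6=F, B7=E, B8=E, B9=F, B10=S, B11=T
union over the pool: B1=T, B1=F, B2=T, B2=F, B3=T, B4=T, B4=F, B5=F, B6=T, B6=F, B7=E, B8=S, B8=E, B9=F, B10=S, B11=T
uncovered (6 of 22): B3=F, B5=T, B7=S, B9=T, B10=E, B11=F
Answer: B3=F, B5=T, B7=S, B9=T, B10=E, B11=F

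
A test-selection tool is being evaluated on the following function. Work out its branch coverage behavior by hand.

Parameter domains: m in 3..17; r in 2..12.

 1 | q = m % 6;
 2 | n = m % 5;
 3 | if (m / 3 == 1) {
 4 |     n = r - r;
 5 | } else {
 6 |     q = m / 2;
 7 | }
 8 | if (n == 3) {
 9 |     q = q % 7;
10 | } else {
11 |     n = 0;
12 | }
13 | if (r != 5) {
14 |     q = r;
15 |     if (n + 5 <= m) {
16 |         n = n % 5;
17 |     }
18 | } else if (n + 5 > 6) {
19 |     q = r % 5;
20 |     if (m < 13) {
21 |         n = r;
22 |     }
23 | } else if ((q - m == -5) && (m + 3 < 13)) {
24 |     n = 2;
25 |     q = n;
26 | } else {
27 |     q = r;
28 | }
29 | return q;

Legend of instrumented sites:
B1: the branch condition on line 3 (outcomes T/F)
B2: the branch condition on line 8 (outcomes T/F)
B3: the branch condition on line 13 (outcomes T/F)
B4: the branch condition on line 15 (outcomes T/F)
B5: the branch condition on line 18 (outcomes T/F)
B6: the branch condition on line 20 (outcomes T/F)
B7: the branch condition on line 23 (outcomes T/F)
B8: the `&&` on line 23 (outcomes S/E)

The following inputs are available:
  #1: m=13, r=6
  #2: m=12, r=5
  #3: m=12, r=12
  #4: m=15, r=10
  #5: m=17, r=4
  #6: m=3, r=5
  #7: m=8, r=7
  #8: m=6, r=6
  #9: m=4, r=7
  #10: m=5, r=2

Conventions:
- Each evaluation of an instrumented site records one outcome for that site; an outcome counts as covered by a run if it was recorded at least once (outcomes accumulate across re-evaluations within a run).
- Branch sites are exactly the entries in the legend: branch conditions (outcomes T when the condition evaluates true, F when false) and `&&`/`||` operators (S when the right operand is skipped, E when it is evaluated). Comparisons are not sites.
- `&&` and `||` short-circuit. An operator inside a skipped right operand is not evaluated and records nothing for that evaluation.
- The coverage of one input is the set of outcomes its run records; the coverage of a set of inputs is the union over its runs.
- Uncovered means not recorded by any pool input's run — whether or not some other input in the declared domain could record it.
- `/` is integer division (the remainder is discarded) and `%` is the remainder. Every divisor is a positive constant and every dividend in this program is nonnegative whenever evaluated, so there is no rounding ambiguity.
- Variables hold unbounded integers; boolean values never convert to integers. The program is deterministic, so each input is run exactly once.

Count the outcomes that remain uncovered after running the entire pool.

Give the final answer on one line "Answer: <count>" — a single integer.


run #1 (m=13, r=6) runs B1->F, B2->T, B3->T, B4->T; records B1=F, B2=T, B3=T, B4=T
run #2 (m=12, r=5) runs B1->F, B2->F, B3->F, B5->F, B8->S, B7->F; records B1=F, B2=F, B3=F, B5=F, B7=F, B8=S
run #3 (m=12, r=12) runs B1->F, B2->F, B3->T, B4->T; records B1=F, B2=F, B3=T, B4=T
run #4 (m=15, r=10) runs B1->F, B2->F, B3->T, B4->T; records B1=F, B2=F, B3=T, B4=T
run #5 (m=17, r=4) runs B1->F, B2->F, B3->T, B4->T; records B1=F, B2=F, B3=T, B4=T
run #6 (m=3, r=5) runs B1->T, B2->F, B3->F, B5->F, B8->S, B7->F; records B1=T, B2=F, B3=F, B5=F, B7=F, B8=S
run #7 (m=8, r=7) runs B1->F, B2->T, B3->T, B4->T; records B1=F, B2=T, B3=T, B4=T
run #8 (m=6, r=6) runs B1->F, B2->F, B3->T, B4->T; records B1=F, B2=F, B3=T, B4=T
run #9 (m=4, r=7) runs B1->T, B2->F, B3->T, B4->F; records B1=T, B2=F, B3=T, B4=F
run #10 (m=5, r=2) runs B1->T, B2->F, B3->T, B4->T; records B1=T, B2=F, B3=T, B4=T
union over the pool: B1=T, B1=F, B2=T, B2=F, B3=T, B3=F, B4=T, B4=F, B5=F, B7=F, B8=S
uncovered (5 of 16): B5=T, B6=T, B6=F, B7=T, B8=E
Answer: 5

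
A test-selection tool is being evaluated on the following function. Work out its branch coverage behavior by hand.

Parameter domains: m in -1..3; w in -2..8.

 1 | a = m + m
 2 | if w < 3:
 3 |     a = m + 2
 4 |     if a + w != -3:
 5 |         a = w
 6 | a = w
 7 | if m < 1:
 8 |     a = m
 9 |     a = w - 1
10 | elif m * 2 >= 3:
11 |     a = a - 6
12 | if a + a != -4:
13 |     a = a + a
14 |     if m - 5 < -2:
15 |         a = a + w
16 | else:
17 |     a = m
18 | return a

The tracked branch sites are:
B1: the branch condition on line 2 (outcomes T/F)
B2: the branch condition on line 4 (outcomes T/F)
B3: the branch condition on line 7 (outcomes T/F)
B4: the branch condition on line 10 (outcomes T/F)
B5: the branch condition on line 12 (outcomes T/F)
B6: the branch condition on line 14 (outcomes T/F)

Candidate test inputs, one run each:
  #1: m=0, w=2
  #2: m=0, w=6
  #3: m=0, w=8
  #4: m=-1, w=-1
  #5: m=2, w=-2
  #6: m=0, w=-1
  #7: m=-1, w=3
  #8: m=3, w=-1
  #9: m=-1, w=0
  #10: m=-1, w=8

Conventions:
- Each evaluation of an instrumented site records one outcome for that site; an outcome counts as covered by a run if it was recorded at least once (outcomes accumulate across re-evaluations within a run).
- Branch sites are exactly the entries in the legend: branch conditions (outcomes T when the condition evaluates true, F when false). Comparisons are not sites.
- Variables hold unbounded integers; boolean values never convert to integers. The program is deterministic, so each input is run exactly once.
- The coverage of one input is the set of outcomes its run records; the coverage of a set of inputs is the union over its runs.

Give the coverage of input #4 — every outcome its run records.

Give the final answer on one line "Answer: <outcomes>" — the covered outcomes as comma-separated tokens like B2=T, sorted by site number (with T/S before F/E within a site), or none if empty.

Tracing the run of input #4 (m=-1, w=-1):
  B1->T, B2->T, B3->T, B5->F
collecting distinct outcomes: B1=T, B2=T, B3=T, B5=F

Answer: B1=T, B2=T, B3=T, B5=F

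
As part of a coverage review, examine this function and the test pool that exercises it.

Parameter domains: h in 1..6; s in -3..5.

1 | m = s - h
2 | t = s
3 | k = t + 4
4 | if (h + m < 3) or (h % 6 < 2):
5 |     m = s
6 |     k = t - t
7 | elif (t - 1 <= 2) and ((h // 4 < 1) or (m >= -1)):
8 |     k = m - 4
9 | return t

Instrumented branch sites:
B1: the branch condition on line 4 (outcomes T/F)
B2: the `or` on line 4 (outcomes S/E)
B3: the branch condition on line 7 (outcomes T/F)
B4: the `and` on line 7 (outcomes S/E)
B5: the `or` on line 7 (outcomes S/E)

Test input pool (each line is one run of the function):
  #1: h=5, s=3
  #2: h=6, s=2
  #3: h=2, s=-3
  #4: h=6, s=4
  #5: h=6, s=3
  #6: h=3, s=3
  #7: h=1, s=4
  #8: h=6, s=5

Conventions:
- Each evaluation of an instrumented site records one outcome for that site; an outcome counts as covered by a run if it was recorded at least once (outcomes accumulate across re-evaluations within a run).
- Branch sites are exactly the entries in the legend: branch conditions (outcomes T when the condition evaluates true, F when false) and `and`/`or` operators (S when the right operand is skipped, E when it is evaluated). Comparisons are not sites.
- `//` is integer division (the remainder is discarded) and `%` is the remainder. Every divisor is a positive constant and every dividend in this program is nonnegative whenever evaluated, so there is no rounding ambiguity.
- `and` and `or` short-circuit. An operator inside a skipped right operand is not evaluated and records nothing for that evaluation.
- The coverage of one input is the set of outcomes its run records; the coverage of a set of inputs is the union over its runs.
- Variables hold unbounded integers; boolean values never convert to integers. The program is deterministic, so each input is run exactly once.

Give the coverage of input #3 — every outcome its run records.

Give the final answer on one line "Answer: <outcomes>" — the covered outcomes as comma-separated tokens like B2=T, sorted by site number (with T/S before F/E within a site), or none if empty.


Tracing the run of input #3 (h=2, s=-3):
  B2->S, B1->T
collecting distinct outcomes: B1=T, B2=S
Answer: B1=T, B2=S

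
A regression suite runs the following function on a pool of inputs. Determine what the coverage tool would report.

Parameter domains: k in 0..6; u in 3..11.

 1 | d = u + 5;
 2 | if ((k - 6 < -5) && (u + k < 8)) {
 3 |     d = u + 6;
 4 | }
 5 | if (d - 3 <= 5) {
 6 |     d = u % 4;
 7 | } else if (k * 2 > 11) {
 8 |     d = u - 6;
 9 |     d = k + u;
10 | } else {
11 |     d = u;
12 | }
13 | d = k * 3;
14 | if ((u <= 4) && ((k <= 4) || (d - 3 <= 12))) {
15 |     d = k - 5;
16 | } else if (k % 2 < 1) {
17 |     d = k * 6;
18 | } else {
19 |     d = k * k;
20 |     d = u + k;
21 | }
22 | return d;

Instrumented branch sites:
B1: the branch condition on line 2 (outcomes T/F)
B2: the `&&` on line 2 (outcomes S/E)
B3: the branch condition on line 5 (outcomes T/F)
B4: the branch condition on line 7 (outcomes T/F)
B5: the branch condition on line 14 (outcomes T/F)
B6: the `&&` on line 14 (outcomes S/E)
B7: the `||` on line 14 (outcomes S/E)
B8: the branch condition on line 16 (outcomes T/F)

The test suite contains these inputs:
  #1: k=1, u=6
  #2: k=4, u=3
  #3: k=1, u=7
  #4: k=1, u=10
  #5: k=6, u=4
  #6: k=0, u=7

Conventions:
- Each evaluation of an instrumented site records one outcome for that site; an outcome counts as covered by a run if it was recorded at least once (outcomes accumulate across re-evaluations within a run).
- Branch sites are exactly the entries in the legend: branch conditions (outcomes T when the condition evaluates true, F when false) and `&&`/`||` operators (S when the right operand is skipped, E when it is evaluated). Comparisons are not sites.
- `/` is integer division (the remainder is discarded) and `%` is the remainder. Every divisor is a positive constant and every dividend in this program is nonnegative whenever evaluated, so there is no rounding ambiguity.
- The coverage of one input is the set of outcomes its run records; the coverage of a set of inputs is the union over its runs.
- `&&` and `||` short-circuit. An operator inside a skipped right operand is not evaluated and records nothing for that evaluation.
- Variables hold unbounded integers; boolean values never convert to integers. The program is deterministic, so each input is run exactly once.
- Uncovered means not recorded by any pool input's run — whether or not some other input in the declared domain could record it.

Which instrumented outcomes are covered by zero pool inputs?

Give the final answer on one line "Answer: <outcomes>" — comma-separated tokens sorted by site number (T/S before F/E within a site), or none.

#1 (k=1, u=6) -> covered: B1=F, B2=S, B3=F, B4=F, B5=F, B6=S, B8=F
#2 (k=4, u=3) -> covered: B1=F, B2=S, B3=T, B5=T, B6=E, B7=S
#3 (k=1, u=7) -> covered: B1=F, B2=S, B3=F, B4=F, B5=F, B6=S, B8=F
#4 (k=1, u=10) -> covered: B1=F, B2=S, B3=F, B4=F, B5=F, B6=S, B8=F
#5 (k=6, u=4) -> covered: B1=F, B2=S, B3=F, B4=T, B5=F, B6=E, B7=E, B8=T
#6 (k=0, u=7) -> covered: B1=T, B2=E, B3=F, B4=F, B5=F, B6=S, B8=T
union over the pool: B1=T, B1=F, B2=S, B2=E, B3=T, B3=F, B4=T, B4=F, B5=T, B5=F, B6=S, B6=E, B7=S, B7=E, B8=T, B8=F
uncovered (0 of 16): none

Answer: none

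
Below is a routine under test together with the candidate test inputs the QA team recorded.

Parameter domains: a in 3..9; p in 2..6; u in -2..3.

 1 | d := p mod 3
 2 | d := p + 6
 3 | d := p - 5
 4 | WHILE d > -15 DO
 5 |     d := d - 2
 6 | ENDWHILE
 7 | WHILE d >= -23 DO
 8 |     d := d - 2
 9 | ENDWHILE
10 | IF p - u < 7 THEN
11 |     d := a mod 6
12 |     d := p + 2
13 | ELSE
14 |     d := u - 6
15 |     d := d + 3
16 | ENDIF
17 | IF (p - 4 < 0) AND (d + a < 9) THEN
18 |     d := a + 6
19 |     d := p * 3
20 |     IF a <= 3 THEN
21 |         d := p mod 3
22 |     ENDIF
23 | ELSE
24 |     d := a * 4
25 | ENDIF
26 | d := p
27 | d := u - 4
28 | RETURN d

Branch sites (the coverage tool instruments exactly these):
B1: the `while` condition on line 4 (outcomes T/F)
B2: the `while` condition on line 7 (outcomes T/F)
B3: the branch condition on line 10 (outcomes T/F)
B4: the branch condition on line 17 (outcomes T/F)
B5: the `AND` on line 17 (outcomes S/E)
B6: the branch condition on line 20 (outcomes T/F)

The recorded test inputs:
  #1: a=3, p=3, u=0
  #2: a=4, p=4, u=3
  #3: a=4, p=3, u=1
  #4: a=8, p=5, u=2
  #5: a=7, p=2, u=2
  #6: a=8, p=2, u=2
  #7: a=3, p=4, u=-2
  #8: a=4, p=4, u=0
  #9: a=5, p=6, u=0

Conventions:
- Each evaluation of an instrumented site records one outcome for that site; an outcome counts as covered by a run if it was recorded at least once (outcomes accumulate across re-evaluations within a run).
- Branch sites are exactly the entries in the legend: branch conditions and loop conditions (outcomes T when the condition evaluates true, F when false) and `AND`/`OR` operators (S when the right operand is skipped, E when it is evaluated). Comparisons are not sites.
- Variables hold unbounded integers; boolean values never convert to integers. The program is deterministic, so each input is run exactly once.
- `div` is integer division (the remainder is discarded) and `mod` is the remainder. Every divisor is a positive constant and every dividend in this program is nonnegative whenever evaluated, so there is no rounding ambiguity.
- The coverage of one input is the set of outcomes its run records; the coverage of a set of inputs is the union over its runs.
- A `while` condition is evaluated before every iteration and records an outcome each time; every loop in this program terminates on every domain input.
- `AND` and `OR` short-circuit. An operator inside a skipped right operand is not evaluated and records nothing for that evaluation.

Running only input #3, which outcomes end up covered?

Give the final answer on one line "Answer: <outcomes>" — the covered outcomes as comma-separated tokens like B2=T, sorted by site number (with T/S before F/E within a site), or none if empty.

Tracing the run of input #3 (a=4, p=3, u=1):
  B1->T, B1->T, B1->T, B1->T, B1->T, B1->T, B1->T, B1->F, B2->T, B2->T
  B2->T, B2->T, B2->F, B3->T, B5->E, B4->F
as a set, this run covers: B1=T, B1=F, B2=T, B2=F, B3=T, B4=F, B5=E

Answer: B1=T, B1=F, B2=T, B2=F, B3=T, B4=F, B5=E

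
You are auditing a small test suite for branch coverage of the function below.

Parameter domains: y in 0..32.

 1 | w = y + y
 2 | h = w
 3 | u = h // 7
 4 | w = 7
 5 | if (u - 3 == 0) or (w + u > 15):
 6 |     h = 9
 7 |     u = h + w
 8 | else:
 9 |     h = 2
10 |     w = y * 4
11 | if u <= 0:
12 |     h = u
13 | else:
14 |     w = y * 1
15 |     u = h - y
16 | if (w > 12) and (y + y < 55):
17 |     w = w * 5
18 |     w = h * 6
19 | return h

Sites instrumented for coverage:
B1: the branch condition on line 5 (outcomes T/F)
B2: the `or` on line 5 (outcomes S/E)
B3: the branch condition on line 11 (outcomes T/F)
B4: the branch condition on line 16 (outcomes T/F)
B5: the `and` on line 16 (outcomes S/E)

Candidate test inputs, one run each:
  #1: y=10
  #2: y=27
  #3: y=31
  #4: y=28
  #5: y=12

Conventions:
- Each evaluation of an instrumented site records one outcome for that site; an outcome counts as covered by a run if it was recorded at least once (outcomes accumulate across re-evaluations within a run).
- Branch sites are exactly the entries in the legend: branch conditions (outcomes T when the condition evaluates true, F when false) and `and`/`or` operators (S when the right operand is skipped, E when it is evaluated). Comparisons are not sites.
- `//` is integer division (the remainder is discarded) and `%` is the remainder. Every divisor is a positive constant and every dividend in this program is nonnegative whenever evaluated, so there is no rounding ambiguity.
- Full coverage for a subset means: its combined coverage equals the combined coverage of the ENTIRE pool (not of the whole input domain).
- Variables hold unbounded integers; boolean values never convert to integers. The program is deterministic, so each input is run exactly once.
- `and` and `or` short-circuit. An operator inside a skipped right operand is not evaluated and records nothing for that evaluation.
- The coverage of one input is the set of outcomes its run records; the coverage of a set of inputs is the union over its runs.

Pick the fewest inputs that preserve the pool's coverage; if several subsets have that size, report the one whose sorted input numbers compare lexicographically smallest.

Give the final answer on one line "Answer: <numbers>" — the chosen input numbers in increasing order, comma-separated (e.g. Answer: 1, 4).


input #1 (y=10): events B2->E, B1->F, B3->F, B5->S, B4->F; covers B1=F, B2=E, B3=F, B4=F, B5=S
input #2 (y=27): events B2->E, B1->F, B3->F, B5->E, B4->T; covers B1=F, B2=E, B3=F, B4=T, B5=E
input #3 (y=31): events B2->E, B1->F, B3->F, B5->E, B4->F; covers B1=F, B2=E, B3=F, B4=F, B5=E
input #4 (y=28): events B2->E, B1->F, B3->F, B5->E, B4->F; covers B1=F, B2=E, B3=F, B4=F, B5=E
input #5 (y=12): events B2->S, B1->T, B3->F, B5->S, B4->F; covers B1=T, B2=S, B3=F, B4=F, B5=S
together the pool reaches 9 outcomes: B1=T, B1=F, B2=S, B2=E, B3=F, B4=T, B4=F, B5=S, B5=E
every size-1 subset falls short of the 9 outcomes (best: 5/9)
the canonical winner is {2, 5}: size 2, full 9-outcome coverage, earliest index list among size-2 covers
Answer: 2, 5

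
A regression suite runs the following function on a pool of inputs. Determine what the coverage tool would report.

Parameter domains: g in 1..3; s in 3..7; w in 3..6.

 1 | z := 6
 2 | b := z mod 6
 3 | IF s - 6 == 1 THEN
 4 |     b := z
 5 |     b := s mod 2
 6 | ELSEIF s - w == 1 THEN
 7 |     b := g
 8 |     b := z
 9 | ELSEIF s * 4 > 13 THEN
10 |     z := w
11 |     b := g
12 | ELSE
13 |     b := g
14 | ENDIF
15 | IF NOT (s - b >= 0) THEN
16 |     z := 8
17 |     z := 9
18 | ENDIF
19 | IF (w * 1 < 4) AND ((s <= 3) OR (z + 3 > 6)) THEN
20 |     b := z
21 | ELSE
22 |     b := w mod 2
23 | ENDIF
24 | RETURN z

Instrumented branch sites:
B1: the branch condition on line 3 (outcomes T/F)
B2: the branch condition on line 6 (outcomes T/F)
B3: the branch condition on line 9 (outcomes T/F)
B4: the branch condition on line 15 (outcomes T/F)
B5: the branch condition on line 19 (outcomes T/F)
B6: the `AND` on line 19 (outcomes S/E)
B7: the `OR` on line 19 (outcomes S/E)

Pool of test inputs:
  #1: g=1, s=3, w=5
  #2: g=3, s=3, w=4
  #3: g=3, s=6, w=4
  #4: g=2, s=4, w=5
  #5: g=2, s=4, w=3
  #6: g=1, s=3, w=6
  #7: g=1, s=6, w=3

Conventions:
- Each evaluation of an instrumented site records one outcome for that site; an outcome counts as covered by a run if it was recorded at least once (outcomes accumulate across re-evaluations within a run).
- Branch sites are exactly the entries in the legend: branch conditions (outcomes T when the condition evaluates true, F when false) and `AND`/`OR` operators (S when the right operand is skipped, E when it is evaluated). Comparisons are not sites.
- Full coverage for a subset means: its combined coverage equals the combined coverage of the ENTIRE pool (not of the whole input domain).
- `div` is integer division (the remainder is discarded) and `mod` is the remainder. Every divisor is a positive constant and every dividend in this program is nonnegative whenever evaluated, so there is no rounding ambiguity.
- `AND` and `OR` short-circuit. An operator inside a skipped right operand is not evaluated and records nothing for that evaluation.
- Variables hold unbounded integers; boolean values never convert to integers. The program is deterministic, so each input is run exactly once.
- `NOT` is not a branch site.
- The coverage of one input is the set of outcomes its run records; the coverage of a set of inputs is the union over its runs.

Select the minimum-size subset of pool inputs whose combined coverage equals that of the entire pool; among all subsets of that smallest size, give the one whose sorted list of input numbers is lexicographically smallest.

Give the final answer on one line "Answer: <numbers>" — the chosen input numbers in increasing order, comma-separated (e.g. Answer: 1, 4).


run #1 (g=1, s=3, w=5) runs B1->F, B2->F, B3->F, B4->F, B6->S, B5->F; records B1=F, B2=F, B3=F, B4=F, B5=F, B6=S
run #2 (g=3, s=3, w=4) runs B1->F, B2->F, B3->F, B4->F, B6->S, B5->F; records B1=F, B2=F, B3=F, B4=F, B5=F, B6=S
run #3 (g=3, s=6, w=4) runs B1->F, B2->F, B3->T, B4->F, B6->S, B5->F; records B1=F, B2=F, B3=T, B4=F, B5=F, B6=S
run #4 (g=2, s=4, w=5) runs B1->F, B2->F, B3->T, B4->F, B6->S, B5->F; records B1=F, B2=F, B3=T, B4=F, B5=F, B6=S
run #5 (g=2, s=4, w=3) runs B1->F, B2->T, B4->T, B6->E, B7->E, B5->T; records B1=F, B2=T, B4=T, B5=T, B6=E, B7=E
run #6 (g=1, s=3, w=6) runs B1->F, B2->F, B3->F, B4->F, B6->S, B5->F; records B1=F, B2=F, B3=F, B4=F, B5=F, B6=S
run #7 (g=1, s=6, w=3) runs B1->F, B2->F, B3->T, B4->F, B6->E, B7->E, B5->F; records B1=F, B2=F, B3=T, B4=F, B5=F, B6=E, B7=E
union over all inputs: B1=F, B2=T, B2=F, B3=T, B3=F, B4=T, B4=F, B5=T, B5=F, B6=S, B6=E, B7=E (12 outcomes)
checked all size-1 subsets: none covers 12 outcomes (max 7/12)
checked all size-2 subsets: none covers 12 outcomes (max 11/12)
the canonical winner is {1, 3, 5}: size 3, full 12-outcome coverage, earliest index list among size-3 covers
Answer: 1, 3, 5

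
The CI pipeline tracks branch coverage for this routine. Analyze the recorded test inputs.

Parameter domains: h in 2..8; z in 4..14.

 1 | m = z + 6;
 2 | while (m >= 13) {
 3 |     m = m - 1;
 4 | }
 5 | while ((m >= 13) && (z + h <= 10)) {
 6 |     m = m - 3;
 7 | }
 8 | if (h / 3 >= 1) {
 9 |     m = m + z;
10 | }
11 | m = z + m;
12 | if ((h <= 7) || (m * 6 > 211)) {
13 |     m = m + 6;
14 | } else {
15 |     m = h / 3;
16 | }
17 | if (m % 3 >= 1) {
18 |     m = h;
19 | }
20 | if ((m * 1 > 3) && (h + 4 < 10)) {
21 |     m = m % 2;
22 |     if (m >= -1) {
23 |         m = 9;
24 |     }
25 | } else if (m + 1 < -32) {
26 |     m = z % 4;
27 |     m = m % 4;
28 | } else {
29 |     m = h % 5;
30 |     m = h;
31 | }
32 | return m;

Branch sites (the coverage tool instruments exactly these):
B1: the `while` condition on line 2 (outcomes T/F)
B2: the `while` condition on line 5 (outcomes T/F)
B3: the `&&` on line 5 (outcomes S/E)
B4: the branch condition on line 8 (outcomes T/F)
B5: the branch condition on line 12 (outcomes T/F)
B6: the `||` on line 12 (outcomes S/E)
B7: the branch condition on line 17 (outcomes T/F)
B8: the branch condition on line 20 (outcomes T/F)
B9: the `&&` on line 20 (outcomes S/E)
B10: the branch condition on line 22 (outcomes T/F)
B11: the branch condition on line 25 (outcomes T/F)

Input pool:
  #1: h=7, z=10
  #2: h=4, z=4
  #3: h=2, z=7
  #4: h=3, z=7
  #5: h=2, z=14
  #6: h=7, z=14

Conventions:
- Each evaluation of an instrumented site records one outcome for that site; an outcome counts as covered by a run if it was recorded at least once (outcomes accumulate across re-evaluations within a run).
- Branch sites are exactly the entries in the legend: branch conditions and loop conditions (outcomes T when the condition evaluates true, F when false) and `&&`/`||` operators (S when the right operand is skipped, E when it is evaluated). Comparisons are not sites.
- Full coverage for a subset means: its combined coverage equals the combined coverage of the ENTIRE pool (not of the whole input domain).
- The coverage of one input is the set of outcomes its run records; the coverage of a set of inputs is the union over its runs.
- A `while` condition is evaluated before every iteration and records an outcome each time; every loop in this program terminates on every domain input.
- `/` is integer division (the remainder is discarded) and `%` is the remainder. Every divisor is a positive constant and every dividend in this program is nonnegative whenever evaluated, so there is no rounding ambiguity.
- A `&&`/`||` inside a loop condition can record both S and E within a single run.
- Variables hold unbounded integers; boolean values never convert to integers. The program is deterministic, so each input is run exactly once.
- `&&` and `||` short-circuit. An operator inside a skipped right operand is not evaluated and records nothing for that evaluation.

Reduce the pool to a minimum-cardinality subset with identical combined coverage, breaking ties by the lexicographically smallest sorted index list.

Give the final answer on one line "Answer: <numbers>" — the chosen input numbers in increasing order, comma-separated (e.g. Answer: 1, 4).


test 1 (h=7, z=10) fires B1->T, B1->T, B1->T, B1->T, B1->F, B3->S, B2->F, B4->T, B6->S, B5->T, B7->T, B9->E, B8->F, B11->F; hits B1=T, B1=F, B2=F, B3=S, B4=T, B5=T, B6=S, B7=T, B8=F, B9=E, B11=F
test 2 (h=4, z=4) fires B1->F, B3->S, B2->F, B4->T, B6->S, B5->T, B7->F, B9->E, B8->T, B10->T; hits B1=F, B2=F, B3=S, B4=T, B5=T, B6=S, B7=F, B8=T, B9=E, B10=T
test 3 (h=2, z=7) fires B1->T, B1->F, B3->S, B2->F, B4->F, B6->S, B5->T, B7->T, B9->S, B8->F, B11->F; hits B1=T, B1=F, B2=F, B3=S, B4=F, B5=T, B6=S, B7=T, B8=F, B9=S, B11=F
test 4 (h=3, z=7) fires B1->T, B1->F, B3->S, B2->F, B4->T, B6->S, B5->T, B7->T, B9->S, B8->F, B11->F; hits B1=T, B1=F, B2=F, B3=S, B4=T, B5=T, B6=S, B7=T, B8=F, B9=S, B11=F
test 5 (h=2, z=14) fires B1->T, B1->T, B1->T, B1->T, B1->T, B1->T, B1->T, B1->T, B1->F, B3->S, B2->F, B4->F, B6->S, B5->T, ...; hits B1=T, B1=F, B2=F, B3=S, B4=F, B5=T, B6=S, B7=T, B8=F, B9=S, B11=F
test 6 (h=7, z=14) fires B1->T, B1->T, B1->T, B1->T, B1->T, B1->T, B1->T, B1->T, B1->F, B3->S, B2->F, B4->T, B6->S, B5->T, ...; hits B1=T, B1=F, B2=F, B3=S, B4=T, B5=T, B6=S, B7=T, B8=F, B9=E, B11=F
together the pool reaches 16 outcomes: B1=T, B1=F, B2=F, B3=S, B4=T, B4=F, B5=T, B6=S, B7=T, B7=F, B8=T, B8=F, B9=S, B9=E, B10=T, B11=F
checked all size-1 subsets: none covers 16 outcomes (max 11/16)
at size 2, {2, 3} reaches all 16 outcomes; every lexicographically earlier size-2 subset fails
Answer: 2, 3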